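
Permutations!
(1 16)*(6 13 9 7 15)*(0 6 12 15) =(0 6 13 9 7)(1 16)(12 15) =[6, 16, 2, 3, 4, 5, 13, 0, 8, 7, 10, 11, 15, 9, 14, 12, 1]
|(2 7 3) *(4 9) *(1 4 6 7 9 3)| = 7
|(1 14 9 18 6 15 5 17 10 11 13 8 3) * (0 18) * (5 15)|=|(0 18 6 5 17 10 11 13 8 3 1 14 9)|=13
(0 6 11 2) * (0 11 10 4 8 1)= (0 6 10 4 8 1)(2 11)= [6, 0, 11, 3, 8, 5, 10, 7, 1, 9, 4, 2]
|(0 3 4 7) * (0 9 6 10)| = 7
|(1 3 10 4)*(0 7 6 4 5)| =8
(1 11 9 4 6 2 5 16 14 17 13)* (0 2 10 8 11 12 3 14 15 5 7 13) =[2, 12, 7, 14, 6, 16, 10, 13, 11, 4, 8, 9, 3, 1, 17, 5, 15, 0] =(0 2 7 13 1 12 3 14 17)(4 6 10 8 11 9)(5 16 15)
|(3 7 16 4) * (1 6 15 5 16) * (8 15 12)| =10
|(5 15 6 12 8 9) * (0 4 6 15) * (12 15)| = 8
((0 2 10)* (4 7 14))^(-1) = (0 10 2)(4 14 7)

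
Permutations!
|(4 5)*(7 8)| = 2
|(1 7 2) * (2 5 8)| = 5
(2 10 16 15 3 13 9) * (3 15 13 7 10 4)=(2 4 3 7 10 16 13 9)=[0, 1, 4, 7, 3, 5, 6, 10, 8, 2, 16, 11, 12, 9, 14, 15, 13]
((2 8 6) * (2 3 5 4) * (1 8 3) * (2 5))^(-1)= (1 6 8)(2 3)(4 5)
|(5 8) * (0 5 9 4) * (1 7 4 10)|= 8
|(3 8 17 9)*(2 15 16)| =|(2 15 16)(3 8 17 9)| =12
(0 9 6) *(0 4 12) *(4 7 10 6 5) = (0 9 5 4 12)(6 7 10) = [9, 1, 2, 3, 12, 4, 7, 10, 8, 5, 6, 11, 0]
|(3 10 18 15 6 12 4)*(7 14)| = |(3 10 18 15 6 12 4)(7 14)| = 14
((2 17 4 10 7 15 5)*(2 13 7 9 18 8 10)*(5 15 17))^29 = (2 4 17 7 13 5)(8 10 9 18)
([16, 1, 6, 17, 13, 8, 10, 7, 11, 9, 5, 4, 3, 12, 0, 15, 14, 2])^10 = [16, 1, 17, 12, 11, 10, 2, 7, 5, 9, 6, 8, 13, 4, 0, 15, 14, 3]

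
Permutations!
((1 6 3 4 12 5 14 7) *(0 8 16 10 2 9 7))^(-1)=((0 8 16 10 2 9 7 1 6 3 4 12 5 14))^(-1)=(0 14 5 12 4 3 6 1 7 9 2 10 16 8)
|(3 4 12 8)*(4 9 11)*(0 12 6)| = |(0 12 8 3 9 11 4 6)| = 8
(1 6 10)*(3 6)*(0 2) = (0 2)(1 3 6 10) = [2, 3, 0, 6, 4, 5, 10, 7, 8, 9, 1]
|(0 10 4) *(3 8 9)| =|(0 10 4)(3 8 9)| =3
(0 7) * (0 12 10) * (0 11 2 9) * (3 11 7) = (0 3 11 2 9)(7 12 10) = [3, 1, 9, 11, 4, 5, 6, 12, 8, 0, 7, 2, 10]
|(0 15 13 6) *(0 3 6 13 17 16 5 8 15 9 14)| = |(0 9 14)(3 6)(5 8 15 17 16)| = 30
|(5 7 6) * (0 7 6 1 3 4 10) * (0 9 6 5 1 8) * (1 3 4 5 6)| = 12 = |(0 7 8)(1 4 10 9)(3 5 6)|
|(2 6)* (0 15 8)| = |(0 15 8)(2 6)| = 6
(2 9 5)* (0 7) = (0 7)(2 9 5) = [7, 1, 9, 3, 4, 2, 6, 0, 8, 5]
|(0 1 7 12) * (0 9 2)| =6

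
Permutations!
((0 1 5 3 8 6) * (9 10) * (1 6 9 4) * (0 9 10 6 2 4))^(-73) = ((0 2 4 1 5 3 8 10)(6 9))^(-73) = (0 10 8 3 5 1 4 2)(6 9)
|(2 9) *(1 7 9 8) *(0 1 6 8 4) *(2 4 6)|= |(0 1 7 9 4)(2 6 8)|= 15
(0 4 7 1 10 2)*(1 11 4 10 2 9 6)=(0 10 9 6 1 2)(4 7 11)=[10, 2, 0, 3, 7, 5, 1, 11, 8, 6, 9, 4]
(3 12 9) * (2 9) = (2 9 3 12) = [0, 1, 9, 12, 4, 5, 6, 7, 8, 3, 10, 11, 2]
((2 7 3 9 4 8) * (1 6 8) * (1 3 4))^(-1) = (1 9 3 4 7 2 8 6)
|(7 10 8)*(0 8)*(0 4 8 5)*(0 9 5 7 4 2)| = |(0 7 10 2)(4 8)(5 9)| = 4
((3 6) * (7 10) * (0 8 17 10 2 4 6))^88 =(0 6 2 10 8 3 4 7 17)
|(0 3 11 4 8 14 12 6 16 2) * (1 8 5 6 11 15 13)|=|(0 3 15 13 1 8 14 12 11 4 5 6 16 2)|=14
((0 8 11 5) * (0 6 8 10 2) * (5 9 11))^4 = (11)(0 10 2)(5 6 8)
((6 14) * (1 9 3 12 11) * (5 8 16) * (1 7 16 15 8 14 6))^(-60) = (1 12 16)(3 7 14)(5 9 11)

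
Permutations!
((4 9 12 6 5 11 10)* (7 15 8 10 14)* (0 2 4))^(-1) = (0 10 8 15 7 14 11 5 6 12 9 4 2)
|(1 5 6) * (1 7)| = 4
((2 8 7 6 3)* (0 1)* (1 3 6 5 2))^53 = (0 1 3)(2 8 7 5) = ((0 3 1)(2 8 7 5))^53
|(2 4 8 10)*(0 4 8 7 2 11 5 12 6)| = |(0 4 7 2 8 10 11 5 12 6)| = 10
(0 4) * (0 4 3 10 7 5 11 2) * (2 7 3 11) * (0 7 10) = (0 11 10 3)(2 7 5) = [11, 1, 7, 0, 4, 2, 6, 5, 8, 9, 3, 10]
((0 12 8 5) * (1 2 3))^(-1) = (0 5 8 12)(1 3 2)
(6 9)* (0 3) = (0 3)(6 9) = [3, 1, 2, 0, 4, 5, 9, 7, 8, 6]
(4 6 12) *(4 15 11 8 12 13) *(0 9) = (0 9)(4 6 13)(8 12 15 11) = [9, 1, 2, 3, 6, 5, 13, 7, 12, 0, 10, 8, 15, 4, 14, 11]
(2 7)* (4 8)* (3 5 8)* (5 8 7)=(2 5 7)(3 8 4)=[0, 1, 5, 8, 3, 7, 6, 2, 4]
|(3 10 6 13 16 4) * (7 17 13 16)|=15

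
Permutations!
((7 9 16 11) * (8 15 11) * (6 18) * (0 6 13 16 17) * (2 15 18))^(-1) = ((0 6 2 15 11 7 9 17)(8 18 13 16))^(-1) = (0 17 9 7 11 15 2 6)(8 16 13 18)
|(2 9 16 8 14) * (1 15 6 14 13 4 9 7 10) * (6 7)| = 60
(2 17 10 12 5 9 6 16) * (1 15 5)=(1 15 5 9 6 16 2 17 10 12)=[0, 15, 17, 3, 4, 9, 16, 7, 8, 6, 12, 11, 1, 13, 14, 5, 2, 10]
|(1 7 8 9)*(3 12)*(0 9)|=10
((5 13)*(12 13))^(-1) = (5 13 12)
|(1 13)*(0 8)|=|(0 8)(1 13)|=2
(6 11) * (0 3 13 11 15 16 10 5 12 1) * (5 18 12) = (0 3 13 11 6 15 16 10 18 12 1) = [3, 0, 2, 13, 4, 5, 15, 7, 8, 9, 18, 6, 1, 11, 14, 16, 10, 17, 12]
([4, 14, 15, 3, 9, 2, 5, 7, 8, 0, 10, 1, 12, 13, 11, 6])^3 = [0, 1, 5, 3, 4, 6, 15, 7, 8, 9, 10, 11, 12, 13, 14, 2]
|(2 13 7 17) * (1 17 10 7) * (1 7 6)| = 7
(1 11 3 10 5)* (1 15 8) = (1 11 3 10 5 15 8) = [0, 11, 2, 10, 4, 15, 6, 7, 1, 9, 5, 3, 12, 13, 14, 8]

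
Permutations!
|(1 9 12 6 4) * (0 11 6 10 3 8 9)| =5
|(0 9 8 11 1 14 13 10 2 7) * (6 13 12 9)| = 6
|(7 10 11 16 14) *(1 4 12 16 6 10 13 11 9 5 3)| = 13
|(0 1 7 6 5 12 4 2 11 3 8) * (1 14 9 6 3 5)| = |(0 14 9 6 1 7 3 8)(2 11 5 12 4)| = 40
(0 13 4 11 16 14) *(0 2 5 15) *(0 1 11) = (0 13 4)(1 11 16 14 2 5 15) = [13, 11, 5, 3, 0, 15, 6, 7, 8, 9, 10, 16, 12, 4, 2, 1, 14]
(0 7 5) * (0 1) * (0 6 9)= (0 7 5 1 6 9)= [7, 6, 2, 3, 4, 1, 9, 5, 8, 0]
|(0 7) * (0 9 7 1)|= |(0 1)(7 9)|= 2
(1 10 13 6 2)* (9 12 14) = [0, 10, 1, 3, 4, 5, 2, 7, 8, 12, 13, 11, 14, 6, 9] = (1 10 13 6 2)(9 12 14)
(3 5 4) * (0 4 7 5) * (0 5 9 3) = (0 4)(3 5 7 9) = [4, 1, 2, 5, 0, 7, 6, 9, 8, 3]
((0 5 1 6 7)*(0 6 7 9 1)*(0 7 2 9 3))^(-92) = ((0 5 7 6 3)(1 2 9))^(-92) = (0 6 5 3 7)(1 2 9)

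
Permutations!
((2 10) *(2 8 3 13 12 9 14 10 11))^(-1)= ((2 11)(3 13 12 9 14 10 8))^(-1)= (2 11)(3 8 10 14 9 12 13)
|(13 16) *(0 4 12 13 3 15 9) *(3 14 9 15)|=7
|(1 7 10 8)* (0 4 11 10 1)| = |(0 4 11 10 8)(1 7)| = 10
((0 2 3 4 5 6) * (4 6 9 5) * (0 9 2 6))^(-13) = (0 3 2 5 9 6)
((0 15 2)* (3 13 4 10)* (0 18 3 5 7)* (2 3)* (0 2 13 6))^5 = (0 15 3 6)(2 5 4 18 7 10 13) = ((0 15 3 6)(2 18 13 4 10 5 7))^5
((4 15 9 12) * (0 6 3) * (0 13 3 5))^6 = (4 9)(12 15)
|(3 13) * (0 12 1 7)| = 4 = |(0 12 1 7)(3 13)|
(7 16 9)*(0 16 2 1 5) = (0 16 9 7 2 1 5) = [16, 5, 1, 3, 4, 0, 6, 2, 8, 7, 10, 11, 12, 13, 14, 15, 9]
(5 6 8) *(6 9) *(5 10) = (5 9 6 8 10) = [0, 1, 2, 3, 4, 9, 8, 7, 10, 6, 5]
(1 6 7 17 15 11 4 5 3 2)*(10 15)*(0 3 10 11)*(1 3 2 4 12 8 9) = [2, 6, 3, 4, 5, 10, 7, 17, 9, 1, 15, 12, 8, 13, 14, 0, 16, 11] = (0 2 3 4 5 10 15)(1 6 7 17 11 12 8 9)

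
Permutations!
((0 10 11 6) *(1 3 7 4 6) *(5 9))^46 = (0 4 3 11)(1 10 6 7) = ((0 10 11 1 3 7 4 6)(5 9))^46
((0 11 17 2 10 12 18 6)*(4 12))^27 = ((0 11 17 2 10 4 12 18 6))^27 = (18)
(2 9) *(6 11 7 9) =(2 6 11 7 9) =[0, 1, 6, 3, 4, 5, 11, 9, 8, 2, 10, 7]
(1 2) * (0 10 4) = (0 10 4)(1 2) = [10, 2, 1, 3, 0, 5, 6, 7, 8, 9, 4]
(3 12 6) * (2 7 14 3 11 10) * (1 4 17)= (1 4 17)(2 7 14 3 12 6 11 10)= [0, 4, 7, 12, 17, 5, 11, 14, 8, 9, 2, 10, 6, 13, 3, 15, 16, 1]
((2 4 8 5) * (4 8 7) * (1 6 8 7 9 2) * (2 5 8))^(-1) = (1 5 9 4 7 2 6)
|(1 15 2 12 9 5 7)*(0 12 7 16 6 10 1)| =|(0 12 9 5 16 6 10 1 15 2 7)| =11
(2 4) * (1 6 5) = [0, 6, 4, 3, 2, 1, 5] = (1 6 5)(2 4)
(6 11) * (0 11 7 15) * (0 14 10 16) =(0 11 6 7 15 14 10 16) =[11, 1, 2, 3, 4, 5, 7, 15, 8, 9, 16, 6, 12, 13, 10, 14, 0]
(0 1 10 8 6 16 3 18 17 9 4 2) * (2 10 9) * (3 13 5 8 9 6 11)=[1, 6, 0, 18, 10, 8, 16, 7, 11, 4, 9, 3, 12, 5, 14, 15, 13, 2, 17]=(0 1 6 16 13 5 8 11 3 18 17 2)(4 10 9)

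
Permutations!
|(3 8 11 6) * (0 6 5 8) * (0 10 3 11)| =|(0 6 11 5 8)(3 10)| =10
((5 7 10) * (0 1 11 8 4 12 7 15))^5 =(0 12)(1 7)(4 15)(5 8)(10 11)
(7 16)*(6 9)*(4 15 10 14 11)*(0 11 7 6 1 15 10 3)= (0 11 4 10 14 7 16 6 9 1 15 3)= [11, 15, 2, 0, 10, 5, 9, 16, 8, 1, 14, 4, 12, 13, 7, 3, 6]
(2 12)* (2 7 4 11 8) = (2 12 7 4 11 8) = [0, 1, 12, 3, 11, 5, 6, 4, 2, 9, 10, 8, 7]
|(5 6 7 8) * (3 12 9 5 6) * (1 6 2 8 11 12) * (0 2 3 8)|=18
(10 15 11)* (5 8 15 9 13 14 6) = (5 8 15 11 10 9 13 14 6) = [0, 1, 2, 3, 4, 8, 5, 7, 15, 13, 9, 10, 12, 14, 6, 11]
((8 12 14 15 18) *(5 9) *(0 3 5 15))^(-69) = (0 9 8)(3 15 12)(5 18 14)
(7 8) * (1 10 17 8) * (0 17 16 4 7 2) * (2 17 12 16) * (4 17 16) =[12, 10, 0, 3, 7, 5, 6, 1, 16, 9, 2, 11, 4, 13, 14, 15, 17, 8] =(0 12 4 7 1 10 2)(8 16 17)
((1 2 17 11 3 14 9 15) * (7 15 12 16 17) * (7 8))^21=(17)(1 2 8 7 15)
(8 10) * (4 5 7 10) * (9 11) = [0, 1, 2, 3, 5, 7, 6, 10, 4, 11, 8, 9] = (4 5 7 10 8)(9 11)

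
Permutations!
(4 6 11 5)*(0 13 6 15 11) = [13, 1, 2, 3, 15, 4, 0, 7, 8, 9, 10, 5, 12, 6, 14, 11] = (0 13 6)(4 15 11 5)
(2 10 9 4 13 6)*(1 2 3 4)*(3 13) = (1 2 10 9)(3 4)(6 13) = [0, 2, 10, 4, 3, 5, 13, 7, 8, 1, 9, 11, 12, 6]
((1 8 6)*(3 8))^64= (8)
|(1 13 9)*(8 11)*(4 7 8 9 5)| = 8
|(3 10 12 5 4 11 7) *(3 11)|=10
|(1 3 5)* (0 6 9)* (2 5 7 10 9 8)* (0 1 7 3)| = |(0 6 8 2 5 7 10 9 1)| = 9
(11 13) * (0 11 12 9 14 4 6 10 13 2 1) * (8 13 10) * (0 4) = [11, 4, 1, 3, 6, 5, 8, 7, 13, 14, 10, 2, 9, 12, 0] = (0 11 2 1 4 6 8 13 12 9 14)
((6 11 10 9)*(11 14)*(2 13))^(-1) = (2 13)(6 9 10 11 14) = ((2 13)(6 14 11 10 9))^(-1)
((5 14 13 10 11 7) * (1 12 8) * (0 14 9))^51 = ((0 14 13 10 11 7 5 9)(1 12 8))^51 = (0 10 5 14 11 9 13 7)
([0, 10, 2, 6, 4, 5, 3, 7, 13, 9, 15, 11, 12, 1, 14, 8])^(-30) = [0, 1, 2, 3, 4, 5, 6, 7, 8, 9, 10, 11, 12, 13, 14, 15]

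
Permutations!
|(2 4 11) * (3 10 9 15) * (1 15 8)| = |(1 15 3 10 9 8)(2 4 11)| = 6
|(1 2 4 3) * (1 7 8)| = 6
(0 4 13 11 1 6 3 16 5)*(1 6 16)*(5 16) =[4, 5, 2, 1, 13, 0, 3, 7, 8, 9, 10, 6, 12, 11, 14, 15, 16] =(16)(0 4 13 11 6 3 1 5)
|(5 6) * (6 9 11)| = |(5 9 11 6)| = 4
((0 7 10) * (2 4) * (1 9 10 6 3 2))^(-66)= ((0 7 6 3 2 4 1 9 10))^(-66)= (0 1 3)(2 7 9)(4 6 10)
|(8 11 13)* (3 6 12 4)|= 12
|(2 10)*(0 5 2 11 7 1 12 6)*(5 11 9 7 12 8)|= |(0 11 12 6)(1 8 5 2 10 9 7)|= 28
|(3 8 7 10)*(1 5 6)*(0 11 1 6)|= 4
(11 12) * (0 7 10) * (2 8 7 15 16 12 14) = (0 15 16 12 11 14 2 8 7 10) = [15, 1, 8, 3, 4, 5, 6, 10, 7, 9, 0, 14, 11, 13, 2, 16, 12]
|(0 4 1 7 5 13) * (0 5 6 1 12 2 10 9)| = 6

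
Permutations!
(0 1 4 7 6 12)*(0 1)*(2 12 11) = (1 4 7 6 11 2 12) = [0, 4, 12, 3, 7, 5, 11, 6, 8, 9, 10, 2, 1]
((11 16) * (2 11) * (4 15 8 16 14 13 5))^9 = (16)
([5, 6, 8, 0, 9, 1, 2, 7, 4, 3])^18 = (9)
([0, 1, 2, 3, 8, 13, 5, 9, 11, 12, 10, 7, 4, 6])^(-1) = (4 12 9 7 11 8)(5 6 13)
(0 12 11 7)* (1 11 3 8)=(0 12 3 8 1 11 7)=[12, 11, 2, 8, 4, 5, 6, 0, 1, 9, 10, 7, 3]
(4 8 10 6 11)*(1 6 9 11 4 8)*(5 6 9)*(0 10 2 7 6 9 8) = [10, 8, 7, 3, 1, 9, 4, 6, 2, 11, 5, 0] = (0 10 5 9 11)(1 8 2 7 6 4)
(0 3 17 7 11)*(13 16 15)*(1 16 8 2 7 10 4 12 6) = (0 3 17 10 4 12 6 1 16 15 13 8 2 7 11) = [3, 16, 7, 17, 12, 5, 1, 11, 2, 9, 4, 0, 6, 8, 14, 13, 15, 10]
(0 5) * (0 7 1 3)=[5, 3, 2, 0, 4, 7, 6, 1]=(0 5 7 1 3)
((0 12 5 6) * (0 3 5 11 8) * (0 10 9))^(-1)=(0 9 10 8 11 12)(3 6 5)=((0 12 11 8 10 9)(3 5 6))^(-1)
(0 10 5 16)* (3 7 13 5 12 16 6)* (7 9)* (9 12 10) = (0 9 7 13 5 6 3 12 16) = [9, 1, 2, 12, 4, 6, 3, 13, 8, 7, 10, 11, 16, 5, 14, 15, 0]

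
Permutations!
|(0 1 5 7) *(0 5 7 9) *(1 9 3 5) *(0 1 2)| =|(0 9 1 7 2)(3 5)| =10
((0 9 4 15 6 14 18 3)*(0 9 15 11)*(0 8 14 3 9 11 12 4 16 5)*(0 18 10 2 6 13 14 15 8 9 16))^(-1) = ((0 8 15 13 14 10 2 6 3 11 9)(4 12)(5 18 16))^(-1) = (0 9 11 3 6 2 10 14 13 15 8)(4 12)(5 16 18)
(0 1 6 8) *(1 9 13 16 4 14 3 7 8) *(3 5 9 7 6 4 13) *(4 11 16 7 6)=(0 6 1 11 16 13 7 8)(3 4 14 5 9)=[6, 11, 2, 4, 14, 9, 1, 8, 0, 3, 10, 16, 12, 7, 5, 15, 13]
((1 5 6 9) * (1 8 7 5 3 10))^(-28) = (1 10 3)(5 9 7 6 8)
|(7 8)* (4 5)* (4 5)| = 2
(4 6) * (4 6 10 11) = (4 10 11) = [0, 1, 2, 3, 10, 5, 6, 7, 8, 9, 11, 4]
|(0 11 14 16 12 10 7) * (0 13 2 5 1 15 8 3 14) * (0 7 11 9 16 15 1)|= 20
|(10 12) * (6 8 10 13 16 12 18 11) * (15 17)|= |(6 8 10 18 11)(12 13 16)(15 17)|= 30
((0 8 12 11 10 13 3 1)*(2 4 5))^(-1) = ((0 8 12 11 10 13 3 1)(2 4 5))^(-1) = (0 1 3 13 10 11 12 8)(2 5 4)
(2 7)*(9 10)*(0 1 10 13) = (0 1 10 9 13)(2 7) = [1, 10, 7, 3, 4, 5, 6, 2, 8, 13, 9, 11, 12, 0]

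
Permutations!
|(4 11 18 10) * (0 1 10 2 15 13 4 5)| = |(0 1 10 5)(2 15 13 4 11 18)| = 12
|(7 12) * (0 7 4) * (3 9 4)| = 6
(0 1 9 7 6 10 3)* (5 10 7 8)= (0 1 9 8 5 10 3)(6 7)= [1, 9, 2, 0, 4, 10, 7, 6, 5, 8, 3]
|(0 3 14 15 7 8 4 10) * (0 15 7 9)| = 9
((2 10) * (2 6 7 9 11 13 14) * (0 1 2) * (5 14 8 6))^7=(0 1 2 10 5 14)(6 7 9 11 13 8)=((0 1 2 10 5 14)(6 7 9 11 13 8))^7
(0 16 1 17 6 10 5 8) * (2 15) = (0 16 1 17 6 10 5 8)(2 15) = [16, 17, 15, 3, 4, 8, 10, 7, 0, 9, 5, 11, 12, 13, 14, 2, 1, 6]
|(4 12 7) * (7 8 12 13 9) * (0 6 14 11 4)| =8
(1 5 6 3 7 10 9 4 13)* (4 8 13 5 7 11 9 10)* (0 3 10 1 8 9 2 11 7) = [3, 0, 11, 7, 5, 6, 10, 4, 13, 9, 1, 2, 12, 8] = (0 3 7 4 5 6 10 1)(2 11)(8 13)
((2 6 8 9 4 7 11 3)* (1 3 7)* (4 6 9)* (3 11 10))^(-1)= ((1 11 7 10 3 2 9 6 8 4))^(-1)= (1 4 8 6 9 2 3 10 7 11)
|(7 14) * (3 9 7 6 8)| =|(3 9 7 14 6 8)| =6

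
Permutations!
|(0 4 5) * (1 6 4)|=5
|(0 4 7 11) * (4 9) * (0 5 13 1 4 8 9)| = |(1 4 7 11 5 13)(8 9)| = 6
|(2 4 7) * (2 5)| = |(2 4 7 5)| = 4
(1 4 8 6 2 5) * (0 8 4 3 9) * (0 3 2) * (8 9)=(0 9 3 8 6)(1 2 5)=[9, 2, 5, 8, 4, 1, 0, 7, 6, 3]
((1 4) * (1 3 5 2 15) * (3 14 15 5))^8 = ((1 4 14 15)(2 5))^8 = (15)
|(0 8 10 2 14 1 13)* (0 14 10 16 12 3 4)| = |(0 8 16 12 3 4)(1 13 14)(2 10)| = 6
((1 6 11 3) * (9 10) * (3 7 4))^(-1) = ((1 6 11 7 4 3)(9 10))^(-1) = (1 3 4 7 11 6)(9 10)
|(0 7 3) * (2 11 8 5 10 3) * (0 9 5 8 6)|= |(0 7 2 11 6)(3 9 5 10)|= 20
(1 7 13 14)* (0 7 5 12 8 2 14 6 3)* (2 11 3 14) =(0 7 13 6 14 1 5 12 8 11 3) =[7, 5, 2, 0, 4, 12, 14, 13, 11, 9, 10, 3, 8, 6, 1]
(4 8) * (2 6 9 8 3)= [0, 1, 6, 2, 3, 5, 9, 7, 4, 8]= (2 6 9 8 4 3)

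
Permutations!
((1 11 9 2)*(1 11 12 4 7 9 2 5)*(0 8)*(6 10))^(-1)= (0 8)(1 5 9 7 4 12)(2 11)(6 10)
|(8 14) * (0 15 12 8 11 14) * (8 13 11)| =7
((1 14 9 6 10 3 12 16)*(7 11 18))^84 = ((1 14 9 6 10 3 12 16)(7 11 18))^84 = (18)(1 10)(3 14)(6 16)(9 12)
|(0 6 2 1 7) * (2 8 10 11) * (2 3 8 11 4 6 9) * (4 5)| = 35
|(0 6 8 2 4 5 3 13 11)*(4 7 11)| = 12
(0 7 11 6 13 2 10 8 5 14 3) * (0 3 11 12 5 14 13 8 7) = (2 10 7 12 5 13)(6 8 14 11) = [0, 1, 10, 3, 4, 13, 8, 12, 14, 9, 7, 6, 5, 2, 11]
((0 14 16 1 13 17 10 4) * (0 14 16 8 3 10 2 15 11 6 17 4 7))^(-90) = (17)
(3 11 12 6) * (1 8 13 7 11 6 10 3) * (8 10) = (1 10 3 6)(7 11 12 8 13) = [0, 10, 2, 6, 4, 5, 1, 11, 13, 9, 3, 12, 8, 7]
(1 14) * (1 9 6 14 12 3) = [0, 12, 2, 1, 4, 5, 14, 7, 8, 6, 10, 11, 3, 13, 9] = (1 12 3)(6 14 9)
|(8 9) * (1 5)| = 2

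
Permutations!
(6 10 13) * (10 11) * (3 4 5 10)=(3 4 5 10 13 6 11)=[0, 1, 2, 4, 5, 10, 11, 7, 8, 9, 13, 3, 12, 6]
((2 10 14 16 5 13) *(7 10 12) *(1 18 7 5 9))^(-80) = ((1 18 7 10 14 16 9)(2 12 5 13))^(-80) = (1 14 18 16 7 9 10)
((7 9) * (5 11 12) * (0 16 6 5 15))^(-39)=(0 5 15 6 12 16 11)(7 9)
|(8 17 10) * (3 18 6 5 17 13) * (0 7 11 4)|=8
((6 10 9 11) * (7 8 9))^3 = ((6 10 7 8 9 11))^3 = (6 8)(7 11)(9 10)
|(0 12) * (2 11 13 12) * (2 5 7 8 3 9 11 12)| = 10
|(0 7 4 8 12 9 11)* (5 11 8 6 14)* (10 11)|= |(0 7 4 6 14 5 10 11)(8 12 9)|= 24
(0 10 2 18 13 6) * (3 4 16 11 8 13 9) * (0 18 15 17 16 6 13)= (0 10 2 15 17 16 11 8)(3 4 6 18 9)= [10, 1, 15, 4, 6, 5, 18, 7, 0, 3, 2, 8, 12, 13, 14, 17, 11, 16, 9]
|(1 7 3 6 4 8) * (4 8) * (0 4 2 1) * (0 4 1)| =|(0 1 7 3 6 8 4 2)| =8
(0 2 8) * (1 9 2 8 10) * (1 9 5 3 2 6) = (0 8)(1 5 3 2 10 9 6) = [8, 5, 10, 2, 4, 3, 1, 7, 0, 6, 9]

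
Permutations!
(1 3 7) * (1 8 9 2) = (1 3 7 8 9 2) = [0, 3, 1, 7, 4, 5, 6, 8, 9, 2]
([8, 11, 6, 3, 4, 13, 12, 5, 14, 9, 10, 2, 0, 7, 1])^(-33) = [12, 14, 11, 3, 4, 5, 2, 7, 0, 9, 10, 1, 6, 13, 8]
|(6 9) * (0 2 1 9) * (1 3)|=6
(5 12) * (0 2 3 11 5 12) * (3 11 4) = (12)(0 2 11 5)(3 4) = [2, 1, 11, 4, 3, 0, 6, 7, 8, 9, 10, 5, 12]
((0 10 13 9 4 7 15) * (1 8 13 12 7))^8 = ((0 10 12 7 15)(1 8 13 9 4))^8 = (0 7 10 15 12)(1 9 8 4 13)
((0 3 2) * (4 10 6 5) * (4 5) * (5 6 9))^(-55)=(10)(0 2 3)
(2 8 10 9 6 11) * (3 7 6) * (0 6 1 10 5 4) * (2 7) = [6, 10, 8, 2, 0, 4, 11, 1, 5, 3, 9, 7] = (0 6 11 7 1 10 9 3 2 8 5 4)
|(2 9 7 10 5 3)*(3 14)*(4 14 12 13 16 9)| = 28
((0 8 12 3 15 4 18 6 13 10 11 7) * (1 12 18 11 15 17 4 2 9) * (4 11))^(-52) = ((0 8 18 6 13 10 15 2 9 1 12 3 17 11 7))^(-52) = (0 9 8 1 18 12 6 3 13 17 10 11 15 7 2)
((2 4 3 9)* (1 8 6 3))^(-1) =(1 4 2 9 3 6 8)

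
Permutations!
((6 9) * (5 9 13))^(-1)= ((5 9 6 13))^(-1)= (5 13 6 9)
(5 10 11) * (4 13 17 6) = (4 13 17 6)(5 10 11) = [0, 1, 2, 3, 13, 10, 4, 7, 8, 9, 11, 5, 12, 17, 14, 15, 16, 6]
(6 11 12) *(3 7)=(3 7)(6 11 12)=[0, 1, 2, 7, 4, 5, 11, 3, 8, 9, 10, 12, 6]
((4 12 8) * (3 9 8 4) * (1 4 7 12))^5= ((1 4)(3 9 8)(7 12))^5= (1 4)(3 8 9)(7 12)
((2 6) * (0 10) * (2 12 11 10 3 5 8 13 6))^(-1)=((0 3 5 8 13 6 12 11 10))^(-1)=(0 10 11 12 6 13 8 5 3)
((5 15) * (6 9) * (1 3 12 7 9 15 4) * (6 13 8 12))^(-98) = ((1 3 6 15 5 4)(7 9 13 8 12))^(-98) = (1 5 6)(3 4 15)(7 13 12 9 8)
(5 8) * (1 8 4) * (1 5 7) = [0, 8, 2, 3, 5, 4, 6, 1, 7] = (1 8 7)(4 5)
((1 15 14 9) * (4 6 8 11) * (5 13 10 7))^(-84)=(15)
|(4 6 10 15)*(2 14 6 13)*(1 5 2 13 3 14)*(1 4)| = 9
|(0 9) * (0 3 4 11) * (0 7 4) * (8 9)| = 12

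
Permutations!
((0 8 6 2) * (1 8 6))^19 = (0 6 2)(1 8) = ((0 6 2)(1 8))^19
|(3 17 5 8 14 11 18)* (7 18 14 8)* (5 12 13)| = |(3 17 12 13 5 7 18)(11 14)| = 14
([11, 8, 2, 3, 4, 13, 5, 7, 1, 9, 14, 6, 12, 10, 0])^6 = [14, 1, 2, 3, 4, 6, 11, 7, 8, 9, 13, 0, 12, 5, 10]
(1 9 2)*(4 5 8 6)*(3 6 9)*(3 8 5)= [0, 8, 1, 6, 3, 5, 4, 7, 9, 2]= (1 8 9 2)(3 6 4)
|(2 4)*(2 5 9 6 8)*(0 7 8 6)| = |(0 7 8 2 4 5 9)| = 7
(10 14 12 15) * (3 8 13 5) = (3 8 13 5)(10 14 12 15) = [0, 1, 2, 8, 4, 3, 6, 7, 13, 9, 14, 11, 15, 5, 12, 10]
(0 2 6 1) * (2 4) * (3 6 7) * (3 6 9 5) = (0 4 2 7 6 1)(3 9 5) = [4, 0, 7, 9, 2, 3, 1, 6, 8, 5]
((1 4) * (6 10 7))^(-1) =(1 4)(6 7 10) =((1 4)(6 10 7))^(-1)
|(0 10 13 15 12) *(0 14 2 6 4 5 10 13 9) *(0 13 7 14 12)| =|(0 7 14 2 6 4 5 10 9 13 15)| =11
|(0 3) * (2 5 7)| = |(0 3)(2 5 7)| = 6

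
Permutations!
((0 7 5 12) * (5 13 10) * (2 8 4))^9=(0 10)(5 7)(12 13)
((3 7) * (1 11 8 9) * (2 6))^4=(11)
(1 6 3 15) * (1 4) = [0, 6, 2, 15, 1, 5, 3, 7, 8, 9, 10, 11, 12, 13, 14, 4] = (1 6 3 15 4)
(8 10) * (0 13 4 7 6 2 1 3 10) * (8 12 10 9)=(0 13 4 7 6 2 1 3 9 8)(10 12)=[13, 3, 1, 9, 7, 5, 2, 6, 0, 8, 12, 11, 10, 4]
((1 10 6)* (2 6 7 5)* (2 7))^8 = ((1 10 2 6)(5 7))^8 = (10)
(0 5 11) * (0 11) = (11)(0 5) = [5, 1, 2, 3, 4, 0, 6, 7, 8, 9, 10, 11]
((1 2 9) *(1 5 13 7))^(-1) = (1 7 13 5 9 2)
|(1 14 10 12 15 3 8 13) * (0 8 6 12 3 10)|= |(0 8 13 1 14)(3 6 12 15 10)|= 5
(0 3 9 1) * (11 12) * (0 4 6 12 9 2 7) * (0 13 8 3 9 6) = (0 9 1 4)(2 7 13 8 3)(6 12 11) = [9, 4, 7, 2, 0, 5, 12, 13, 3, 1, 10, 6, 11, 8]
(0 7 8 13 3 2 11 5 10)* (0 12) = (0 7 8 13 3 2 11 5 10 12) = [7, 1, 11, 2, 4, 10, 6, 8, 13, 9, 12, 5, 0, 3]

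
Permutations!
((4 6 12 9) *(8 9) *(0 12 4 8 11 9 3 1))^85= ((0 12 11 9 8 3 1)(4 6))^85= (0 12 11 9 8 3 1)(4 6)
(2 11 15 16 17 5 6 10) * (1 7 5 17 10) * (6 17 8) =[0, 7, 11, 3, 4, 17, 1, 5, 6, 9, 2, 15, 12, 13, 14, 16, 10, 8] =(1 7 5 17 8 6)(2 11 15 16 10)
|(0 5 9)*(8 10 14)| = 3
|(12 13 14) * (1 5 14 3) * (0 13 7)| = 8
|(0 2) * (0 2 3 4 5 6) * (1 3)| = 6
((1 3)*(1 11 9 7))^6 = ((1 3 11 9 7))^6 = (1 3 11 9 7)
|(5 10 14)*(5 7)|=|(5 10 14 7)|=4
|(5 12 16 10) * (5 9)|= |(5 12 16 10 9)|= 5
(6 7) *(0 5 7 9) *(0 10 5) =(5 7 6 9 10) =[0, 1, 2, 3, 4, 7, 9, 6, 8, 10, 5]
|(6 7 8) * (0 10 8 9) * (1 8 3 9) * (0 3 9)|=4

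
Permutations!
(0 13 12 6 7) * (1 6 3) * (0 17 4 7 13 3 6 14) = (0 3 1 14)(4 7 17)(6 13 12) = [3, 14, 2, 1, 7, 5, 13, 17, 8, 9, 10, 11, 6, 12, 0, 15, 16, 4]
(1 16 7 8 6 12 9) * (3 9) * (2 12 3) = (1 16 7 8 6 3 9)(2 12) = [0, 16, 12, 9, 4, 5, 3, 8, 6, 1, 10, 11, 2, 13, 14, 15, 7]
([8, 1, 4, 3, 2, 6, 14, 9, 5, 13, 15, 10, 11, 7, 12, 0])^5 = [12, 1, 4, 3, 2, 10, 15, 13, 11, 7, 6, 5, 8, 9, 0, 14]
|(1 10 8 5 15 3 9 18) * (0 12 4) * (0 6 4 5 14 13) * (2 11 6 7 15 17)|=18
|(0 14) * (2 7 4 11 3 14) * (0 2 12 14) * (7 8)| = |(0 12 14 2 8 7 4 11 3)| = 9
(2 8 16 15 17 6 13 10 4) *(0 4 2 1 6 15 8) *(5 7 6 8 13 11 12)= (0 4 1 8 16 13 10 2)(5 7 6 11 12)(15 17)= [4, 8, 0, 3, 1, 7, 11, 6, 16, 9, 2, 12, 5, 10, 14, 17, 13, 15]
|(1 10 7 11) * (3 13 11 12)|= |(1 10 7 12 3 13 11)|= 7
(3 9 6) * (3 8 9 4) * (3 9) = (3 4 9 6 8) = [0, 1, 2, 4, 9, 5, 8, 7, 3, 6]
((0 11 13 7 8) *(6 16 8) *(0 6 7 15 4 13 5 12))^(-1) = ((0 11 5 12)(4 13 15)(6 16 8))^(-1) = (0 12 5 11)(4 15 13)(6 8 16)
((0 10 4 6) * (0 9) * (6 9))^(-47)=((0 10 4 9))^(-47)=(0 10 4 9)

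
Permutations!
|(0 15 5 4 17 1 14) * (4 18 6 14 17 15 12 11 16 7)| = 22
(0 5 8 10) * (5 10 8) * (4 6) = (0 10)(4 6) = [10, 1, 2, 3, 6, 5, 4, 7, 8, 9, 0]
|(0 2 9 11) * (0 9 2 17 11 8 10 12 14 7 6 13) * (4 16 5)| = 33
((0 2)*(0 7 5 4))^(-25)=(7)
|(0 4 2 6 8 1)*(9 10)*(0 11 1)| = 10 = |(0 4 2 6 8)(1 11)(9 10)|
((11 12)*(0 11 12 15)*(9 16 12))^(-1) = (0 15 11)(9 12 16)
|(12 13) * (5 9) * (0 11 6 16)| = 4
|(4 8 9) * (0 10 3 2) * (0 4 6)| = |(0 10 3 2 4 8 9 6)| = 8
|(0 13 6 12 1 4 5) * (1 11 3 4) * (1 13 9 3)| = 5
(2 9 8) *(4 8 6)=(2 9 6 4 8)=[0, 1, 9, 3, 8, 5, 4, 7, 2, 6]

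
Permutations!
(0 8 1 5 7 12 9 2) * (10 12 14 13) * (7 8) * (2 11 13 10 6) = [7, 5, 0, 3, 4, 8, 2, 14, 1, 11, 12, 13, 9, 6, 10] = (0 7 14 10 12 9 11 13 6 2)(1 5 8)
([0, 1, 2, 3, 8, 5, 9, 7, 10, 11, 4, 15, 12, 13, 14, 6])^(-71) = (4 8 10)(6 9 11 15)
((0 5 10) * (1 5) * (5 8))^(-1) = ((0 1 8 5 10))^(-1) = (0 10 5 8 1)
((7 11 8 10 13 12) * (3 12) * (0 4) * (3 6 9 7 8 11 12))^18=((0 4)(6 9 7 12 8 10 13))^18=(6 8 9 10 7 13 12)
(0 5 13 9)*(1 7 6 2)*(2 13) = (0 5 2 1 7 6 13 9) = [5, 7, 1, 3, 4, 2, 13, 6, 8, 0, 10, 11, 12, 9]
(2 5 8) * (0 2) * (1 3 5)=[2, 3, 1, 5, 4, 8, 6, 7, 0]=(0 2 1 3 5 8)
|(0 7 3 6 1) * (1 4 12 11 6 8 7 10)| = 12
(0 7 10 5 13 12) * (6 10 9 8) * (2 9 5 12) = (0 7 5 13 2 9 8 6 10 12) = [7, 1, 9, 3, 4, 13, 10, 5, 6, 8, 12, 11, 0, 2]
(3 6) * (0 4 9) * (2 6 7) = (0 4 9)(2 6 3 7) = [4, 1, 6, 7, 9, 5, 3, 2, 8, 0]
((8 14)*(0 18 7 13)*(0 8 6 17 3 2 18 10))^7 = (0 10)(2 17 14 13 18 3 6 8 7)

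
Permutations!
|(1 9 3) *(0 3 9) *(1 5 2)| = |(9)(0 3 5 2 1)| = 5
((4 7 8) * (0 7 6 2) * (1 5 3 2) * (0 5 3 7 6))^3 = ((0 6 1 3 2 5 7 8 4))^3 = (0 3 7)(1 5 4)(2 8 6)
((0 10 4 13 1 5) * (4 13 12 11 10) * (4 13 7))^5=((0 13 1 5)(4 12 11 10 7))^5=(0 13 1 5)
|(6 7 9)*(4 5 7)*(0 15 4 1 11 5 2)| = 12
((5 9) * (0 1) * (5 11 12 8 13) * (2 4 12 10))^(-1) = ((0 1)(2 4 12 8 13 5 9 11 10))^(-1) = (0 1)(2 10 11 9 5 13 8 12 4)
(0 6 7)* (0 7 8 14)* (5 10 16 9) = (0 6 8 14)(5 10 16 9) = [6, 1, 2, 3, 4, 10, 8, 7, 14, 5, 16, 11, 12, 13, 0, 15, 9]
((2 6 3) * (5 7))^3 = ((2 6 3)(5 7))^3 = (5 7)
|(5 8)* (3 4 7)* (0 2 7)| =|(0 2 7 3 4)(5 8)| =10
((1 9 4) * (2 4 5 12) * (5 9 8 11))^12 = (1 2 5 8 4 12 11)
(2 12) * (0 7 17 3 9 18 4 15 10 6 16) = (0 7 17 3 9 18 4 15 10 6 16)(2 12) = [7, 1, 12, 9, 15, 5, 16, 17, 8, 18, 6, 11, 2, 13, 14, 10, 0, 3, 4]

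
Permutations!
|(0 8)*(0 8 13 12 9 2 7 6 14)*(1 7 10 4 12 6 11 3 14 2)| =13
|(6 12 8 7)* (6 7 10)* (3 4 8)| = 6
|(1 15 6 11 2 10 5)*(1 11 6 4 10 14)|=|(1 15 4 10 5 11 2 14)|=8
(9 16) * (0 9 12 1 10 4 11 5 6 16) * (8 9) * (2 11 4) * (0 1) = (0 8 9 1 10 2 11 5 6 16 12) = [8, 10, 11, 3, 4, 6, 16, 7, 9, 1, 2, 5, 0, 13, 14, 15, 12]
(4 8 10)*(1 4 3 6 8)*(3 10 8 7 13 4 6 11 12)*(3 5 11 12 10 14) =(1 6 7 13 4)(3 12 5 11 10 14) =[0, 6, 2, 12, 1, 11, 7, 13, 8, 9, 14, 10, 5, 4, 3]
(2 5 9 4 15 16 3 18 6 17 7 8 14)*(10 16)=(2 5 9 4 15 10 16 3 18 6 17 7 8 14)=[0, 1, 5, 18, 15, 9, 17, 8, 14, 4, 16, 11, 12, 13, 2, 10, 3, 7, 6]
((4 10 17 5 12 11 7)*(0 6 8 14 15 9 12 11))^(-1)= ((0 6 8 14 15 9 12)(4 10 17 5 11 7))^(-1)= (0 12 9 15 14 8 6)(4 7 11 5 17 10)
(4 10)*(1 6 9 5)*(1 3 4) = (1 6 9 5 3 4 10) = [0, 6, 2, 4, 10, 3, 9, 7, 8, 5, 1]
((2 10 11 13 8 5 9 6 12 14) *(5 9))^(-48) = (2 6 13)(8 10 12)(9 11 14)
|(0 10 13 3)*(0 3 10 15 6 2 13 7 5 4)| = |(0 15 6 2 13 10 7 5 4)| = 9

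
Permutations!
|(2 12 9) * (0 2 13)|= 5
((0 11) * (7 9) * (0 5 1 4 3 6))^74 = ((0 11 5 1 4 3 6)(7 9))^74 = (0 4 11 3 5 6 1)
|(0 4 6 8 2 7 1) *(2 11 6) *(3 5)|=30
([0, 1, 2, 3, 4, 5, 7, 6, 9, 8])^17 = (6 7)(8 9)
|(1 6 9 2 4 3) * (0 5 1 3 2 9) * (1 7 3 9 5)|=|(0 1 6)(2 4)(3 9 5 7)|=12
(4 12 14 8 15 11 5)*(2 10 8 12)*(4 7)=(2 10 8 15 11 5 7 4)(12 14)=[0, 1, 10, 3, 2, 7, 6, 4, 15, 9, 8, 5, 14, 13, 12, 11]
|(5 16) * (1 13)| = |(1 13)(5 16)| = 2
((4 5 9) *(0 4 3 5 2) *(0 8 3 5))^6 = ((0 4 2 8 3)(5 9))^6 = (9)(0 4 2 8 3)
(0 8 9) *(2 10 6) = (0 8 9)(2 10 6) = [8, 1, 10, 3, 4, 5, 2, 7, 9, 0, 6]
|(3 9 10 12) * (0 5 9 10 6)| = 12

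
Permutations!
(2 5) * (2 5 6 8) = (2 6 8) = [0, 1, 6, 3, 4, 5, 8, 7, 2]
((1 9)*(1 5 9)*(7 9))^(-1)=(5 9 7)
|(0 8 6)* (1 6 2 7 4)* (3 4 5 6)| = 6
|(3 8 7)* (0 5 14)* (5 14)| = 6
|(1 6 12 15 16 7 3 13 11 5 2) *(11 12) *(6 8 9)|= 42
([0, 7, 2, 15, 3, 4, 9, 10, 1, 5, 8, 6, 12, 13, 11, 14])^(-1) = [0, 8, 2, 4, 5, 9, 11, 1, 10, 6, 7, 14, 12, 13, 15, 3]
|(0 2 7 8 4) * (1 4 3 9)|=|(0 2 7 8 3 9 1 4)|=8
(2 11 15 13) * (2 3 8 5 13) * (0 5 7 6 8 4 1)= (0 5 13 3 4 1)(2 11 15)(6 8 7)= [5, 0, 11, 4, 1, 13, 8, 6, 7, 9, 10, 15, 12, 3, 14, 2]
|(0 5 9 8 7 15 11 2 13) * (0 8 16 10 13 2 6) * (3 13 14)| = |(0 5 9 16 10 14 3 13 8 7 15 11 6)| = 13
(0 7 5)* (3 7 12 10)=(0 12 10 3 7 5)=[12, 1, 2, 7, 4, 0, 6, 5, 8, 9, 3, 11, 10]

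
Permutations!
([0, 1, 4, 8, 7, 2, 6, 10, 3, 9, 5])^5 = [0, 1, 2, 8, 4, 5, 6, 7, 3, 9, 10]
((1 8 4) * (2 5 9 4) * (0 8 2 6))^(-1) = ((0 8 6)(1 2 5 9 4))^(-1) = (0 6 8)(1 4 9 5 2)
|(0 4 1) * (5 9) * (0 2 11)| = 10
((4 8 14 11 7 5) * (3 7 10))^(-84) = ((3 7 5 4 8 14 11 10))^(-84) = (3 8)(4 10)(5 11)(7 14)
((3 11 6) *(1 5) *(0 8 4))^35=((0 8 4)(1 5)(3 11 6))^35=(0 4 8)(1 5)(3 6 11)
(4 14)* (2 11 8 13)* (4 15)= (2 11 8 13)(4 14 15)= [0, 1, 11, 3, 14, 5, 6, 7, 13, 9, 10, 8, 12, 2, 15, 4]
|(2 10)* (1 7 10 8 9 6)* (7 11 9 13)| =20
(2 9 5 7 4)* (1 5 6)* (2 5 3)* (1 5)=(1 3 2 9 6 5 7 4)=[0, 3, 9, 2, 1, 7, 5, 4, 8, 6]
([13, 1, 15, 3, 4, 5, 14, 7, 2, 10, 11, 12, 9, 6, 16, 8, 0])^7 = (0 6 16 13 14)(2 15 8)(9 12 11 10)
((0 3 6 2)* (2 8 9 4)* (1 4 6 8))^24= ((0 3 8 9 6 1 4 2))^24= (9)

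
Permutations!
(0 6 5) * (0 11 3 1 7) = (0 6 5 11 3 1 7) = [6, 7, 2, 1, 4, 11, 5, 0, 8, 9, 10, 3]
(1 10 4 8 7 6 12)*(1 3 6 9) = (1 10 4 8 7 9)(3 6 12) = [0, 10, 2, 6, 8, 5, 12, 9, 7, 1, 4, 11, 3]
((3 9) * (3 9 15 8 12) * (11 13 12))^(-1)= ((3 15 8 11 13 12))^(-1)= (3 12 13 11 8 15)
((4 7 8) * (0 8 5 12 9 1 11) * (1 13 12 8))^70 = ((0 1 11)(4 7 5 8)(9 13 12))^70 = (0 1 11)(4 5)(7 8)(9 13 12)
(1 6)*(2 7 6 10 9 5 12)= [0, 10, 7, 3, 4, 12, 1, 6, 8, 5, 9, 11, 2]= (1 10 9 5 12 2 7 6)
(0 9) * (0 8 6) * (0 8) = (0 9)(6 8) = [9, 1, 2, 3, 4, 5, 8, 7, 6, 0]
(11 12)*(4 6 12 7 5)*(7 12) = (4 6 7 5)(11 12) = [0, 1, 2, 3, 6, 4, 7, 5, 8, 9, 10, 12, 11]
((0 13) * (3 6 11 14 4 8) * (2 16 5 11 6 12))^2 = (2 5 14 8 12 16 11 4 3)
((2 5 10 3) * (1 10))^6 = ((1 10 3 2 5))^6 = (1 10 3 2 5)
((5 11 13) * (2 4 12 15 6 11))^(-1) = (2 5 13 11 6 15 12 4)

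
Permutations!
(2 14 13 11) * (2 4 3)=(2 14 13 11 4 3)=[0, 1, 14, 2, 3, 5, 6, 7, 8, 9, 10, 4, 12, 11, 13]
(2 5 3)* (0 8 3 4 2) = (0 8 3)(2 5 4) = [8, 1, 5, 0, 2, 4, 6, 7, 3]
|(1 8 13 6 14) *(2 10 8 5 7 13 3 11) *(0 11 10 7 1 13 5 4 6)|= |(0 11 2 7 5 1 4 6 14 13)(3 10 8)|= 30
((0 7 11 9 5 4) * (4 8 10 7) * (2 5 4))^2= ((0 2 5 8 10 7 11 9 4))^2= (0 5 10 11 4 2 8 7 9)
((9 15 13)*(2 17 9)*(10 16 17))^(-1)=(2 13 15 9 17 16 10)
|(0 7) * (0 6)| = |(0 7 6)| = 3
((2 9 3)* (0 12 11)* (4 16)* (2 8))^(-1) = ((0 12 11)(2 9 3 8)(4 16))^(-1) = (0 11 12)(2 8 3 9)(4 16)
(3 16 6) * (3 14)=(3 16 6 14)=[0, 1, 2, 16, 4, 5, 14, 7, 8, 9, 10, 11, 12, 13, 3, 15, 6]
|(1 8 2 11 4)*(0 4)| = 6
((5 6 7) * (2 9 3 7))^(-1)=((2 9 3 7 5 6))^(-1)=(2 6 5 7 3 9)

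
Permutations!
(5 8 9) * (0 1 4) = [1, 4, 2, 3, 0, 8, 6, 7, 9, 5] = (0 1 4)(5 8 9)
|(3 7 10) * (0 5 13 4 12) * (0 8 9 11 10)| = 11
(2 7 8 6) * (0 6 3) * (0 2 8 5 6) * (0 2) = (0 2 7 5 6 8 3) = [2, 1, 7, 0, 4, 6, 8, 5, 3]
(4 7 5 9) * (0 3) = (0 3)(4 7 5 9) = [3, 1, 2, 0, 7, 9, 6, 5, 8, 4]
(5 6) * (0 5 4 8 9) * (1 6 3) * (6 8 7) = (0 5 3 1 8 9)(4 7 6) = [5, 8, 2, 1, 7, 3, 4, 6, 9, 0]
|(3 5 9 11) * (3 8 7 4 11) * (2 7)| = 15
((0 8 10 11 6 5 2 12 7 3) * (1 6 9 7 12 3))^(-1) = ((12)(0 8 10 11 9 7 1 6 5 2 3))^(-1) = (12)(0 3 2 5 6 1 7 9 11 10 8)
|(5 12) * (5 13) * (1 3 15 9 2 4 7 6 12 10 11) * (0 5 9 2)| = |(0 5 10 11 1 3 15 2 4 7 6 12 13 9)| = 14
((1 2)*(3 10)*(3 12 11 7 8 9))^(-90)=(3 10 12 11 7 8 9)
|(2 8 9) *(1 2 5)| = |(1 2 8 9 5)| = 5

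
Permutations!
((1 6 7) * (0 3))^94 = (1 6 7)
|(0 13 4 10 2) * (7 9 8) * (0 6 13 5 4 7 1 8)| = 18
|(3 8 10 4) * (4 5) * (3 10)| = 6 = |(3 8)(4 10 5)|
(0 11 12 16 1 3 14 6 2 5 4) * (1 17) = [11, 3, 5, 14, 0, 4, 2, 7, 8, 9, 10, 12, 16, 13, 6, 15, 17, 1] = (0 11 12 16 17 1 3 14 6 2 5 4)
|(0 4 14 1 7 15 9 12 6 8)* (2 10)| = 10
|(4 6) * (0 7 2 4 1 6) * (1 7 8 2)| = |(0 8 2 4)(1 6 7)| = 12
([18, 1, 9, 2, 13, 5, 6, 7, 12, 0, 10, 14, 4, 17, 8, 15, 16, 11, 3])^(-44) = [18, 1, 9, 2, 8, 5, 6, 7, 11, 0, 10, 13, 14, 12, 17, 15, 16, 4, 3]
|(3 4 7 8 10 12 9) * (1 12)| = 8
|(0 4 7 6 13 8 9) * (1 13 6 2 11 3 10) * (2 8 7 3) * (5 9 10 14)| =|(0 4 3 14 5 9)(1 13 7 8 10)(2 11)| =30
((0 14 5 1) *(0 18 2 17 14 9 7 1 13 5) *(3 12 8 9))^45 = ((0 3 12 8 9 7 1 18 2 17 14)(5 13))^45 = (0 3 12 8 9 7 1 18 2 17 14)(5 13)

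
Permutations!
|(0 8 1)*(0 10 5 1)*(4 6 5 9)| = |(0 8)(1 10 9 4 6 5)| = 6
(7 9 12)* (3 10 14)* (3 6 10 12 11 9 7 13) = (3 12 13)(6 10 14)(9 11) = [0, 1, 2, 12, 4, 5, 10, 7, 8, 11, 14, 9, 13, 3, 6]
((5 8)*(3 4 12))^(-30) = (12)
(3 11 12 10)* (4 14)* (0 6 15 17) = (0 6 15 17)(3 11 12 10)(4 14) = [6, 1, 2, 11, 14, 5, 15, 7, 8, 9, 3, 12, 10, 13, 4, 17, 16, 0]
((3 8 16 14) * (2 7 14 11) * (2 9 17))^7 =((2 7 14 3 8 16 11 9 17))^7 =(2 9 16 3 7 17 11 8 14)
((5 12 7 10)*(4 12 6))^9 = ((4 12 7 10 5 6))^9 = (4 10)(5 12)(6 7)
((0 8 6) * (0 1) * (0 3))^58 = (0 1 8 3 6)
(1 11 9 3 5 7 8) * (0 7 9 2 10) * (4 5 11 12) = (0 7 8 1 12 4 5 9 3 11 2 10) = [7, 12, 10, 11, 5, 9, 6, 8, 1, 3, 0, 2, 4]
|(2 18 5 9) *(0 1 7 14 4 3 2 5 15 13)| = 10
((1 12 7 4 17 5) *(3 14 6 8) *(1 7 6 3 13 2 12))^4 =(17)(2 13 8 6 12) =((2 12 6 8 13)(3 14)(4 17 5 7))^4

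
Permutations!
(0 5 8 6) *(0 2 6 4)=(0 5 8 4)(2 6)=[5, 1, 6, 3, 0, 8, 2, 7, 4]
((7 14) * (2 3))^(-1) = (2 3)(7 14)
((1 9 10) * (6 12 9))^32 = (1 12 10 6 9)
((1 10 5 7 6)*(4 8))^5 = ((1 10 5 7 6)(4 8))^5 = (10)(4 8)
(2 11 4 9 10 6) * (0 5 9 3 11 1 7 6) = (0 5 9 10)(1 7 6 2)(3 11 4) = [5, 7, 1, 11, 3, 9, 2, 6, 8, 10, 0, 4]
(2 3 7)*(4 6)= [0, 1, 3, 7, 6, 5, 4, 2]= (2 3 7)(4 6)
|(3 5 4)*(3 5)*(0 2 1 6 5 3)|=7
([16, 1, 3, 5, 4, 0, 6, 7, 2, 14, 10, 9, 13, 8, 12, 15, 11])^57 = [11, 1, 5, 0, 4, 16, 6, 7, 3, 12, 10, 14, 8, 2, 13, 15, 9]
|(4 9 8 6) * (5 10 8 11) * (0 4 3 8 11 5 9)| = 12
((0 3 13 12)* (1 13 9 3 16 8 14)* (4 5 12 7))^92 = (0 8 1 7 5)(4 12 16 14 13)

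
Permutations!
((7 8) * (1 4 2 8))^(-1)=(1 7 8 2 4)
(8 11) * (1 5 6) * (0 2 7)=[2, 5, 7, 3, 4, 6, 1, 0, 11, 9, 10, 8]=(0 2 7)(1 5 6)(8 11)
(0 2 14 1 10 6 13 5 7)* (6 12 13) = (0 2 14 1 10 12 13 5 7) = [2, 10, 14, 3, 4, 7, 6, 0, 8, 9, 12, 11, 13, 5, 1]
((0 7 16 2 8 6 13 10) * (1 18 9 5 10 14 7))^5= ((0 1 18 9 5 10)(2 8 6 13 14 7 16))^5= (0 10 5 9 18 1)(2 7 13 8 16 14 6)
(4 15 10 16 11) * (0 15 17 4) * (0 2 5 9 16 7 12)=(0 15 10 7 12)(2 5 9 16 11)(4 17)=[15, 1, 5, 3, 17, 9, 6, 12, 8, 16, 7, 2, 0, 13, 14, 10, 11, 4]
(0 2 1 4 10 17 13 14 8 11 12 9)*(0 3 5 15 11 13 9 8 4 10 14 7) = (0 2 1 10 17 9 3 5 15 11 12 8 13 7)(4 14) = [2, 10, 1, 5, 14, 15, 6, 0, 13, 3, 17, 12, 8, 7, 4, 11, 16, 9]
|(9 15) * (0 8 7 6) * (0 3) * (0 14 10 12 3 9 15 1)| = |(15)(0 8 7 6 9 1)(3 14 10 12)| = 12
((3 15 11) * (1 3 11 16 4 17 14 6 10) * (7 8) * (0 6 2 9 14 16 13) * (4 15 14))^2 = ((0 6 10 1 3 14 2 9 4 17 16 15 13)(7 8))^2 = (0 10 3 2 4 16 13 6 1 14 9 17 15)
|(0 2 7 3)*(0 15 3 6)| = 4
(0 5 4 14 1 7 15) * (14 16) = (0 5 4 16 14 1 7 15) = [5, 7, 2, 3, 16, 4, 6, 15, 8, 9, 10, 11, 12, 13, 1, 0, 14]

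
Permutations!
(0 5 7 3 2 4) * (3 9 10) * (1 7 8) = (0 5 8 1 7 9 10 3 2 4) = [5, 7, 4, 2, 0, 8, 6, 9, 1, 10, 3]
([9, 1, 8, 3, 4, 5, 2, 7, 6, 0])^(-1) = [9, 1, 6, 3, 4, 5, 8, 7, 2, 0]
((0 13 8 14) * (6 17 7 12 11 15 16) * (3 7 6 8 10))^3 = ((0 13 10 3 7 12 11 15 16 8 14)(6 17))^3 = (0 3 11 8 13 7 15 14 10 12 16)(6 17)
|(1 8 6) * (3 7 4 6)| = |(1 8 3 7 4 6)| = 6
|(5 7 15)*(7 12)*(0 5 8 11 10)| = 8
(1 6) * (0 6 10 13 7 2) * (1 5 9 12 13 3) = (0 6 5 9 12 13 7 2)(1 10 3) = [6, 10, 0, 1, 4, 9, 5, 2, 8, 12, 3, 11, 13, 7]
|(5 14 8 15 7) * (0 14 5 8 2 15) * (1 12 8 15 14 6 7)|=14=|(0 6 7 15 1 12 8)(2 14)|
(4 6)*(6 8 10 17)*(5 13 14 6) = [0, 1, 2, 3, 8, 13, 4, 7, 10, 9, 17, 11, 12, 14, 6, 15, 16, 5] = (4 8 10 17 5 13 14 6)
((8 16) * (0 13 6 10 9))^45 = (8 16)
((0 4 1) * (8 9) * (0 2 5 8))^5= (0 8 2 4 9 5 1)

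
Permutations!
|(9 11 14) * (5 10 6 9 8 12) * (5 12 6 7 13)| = 20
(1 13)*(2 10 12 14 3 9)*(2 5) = (1 13)(2 10 12 14 3 9 5) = [0, 13, 10, 9, 4, 2, 6, 7, 8, 5, 12, 11, 14, 1, 3]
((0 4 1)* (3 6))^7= (0 4 1)(3 6)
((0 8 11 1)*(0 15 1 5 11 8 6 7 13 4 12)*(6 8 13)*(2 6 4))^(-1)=((0 8 13 2 6 7 4 12)(1 15)(5 11))^(-1)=(0 12 4 7 6 2 13 8)(1 15)(5 11)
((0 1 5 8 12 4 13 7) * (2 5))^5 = ((0 1 2 5 8 12 4 13 7))^5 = (0 12 1 4 2 13 5 7 8)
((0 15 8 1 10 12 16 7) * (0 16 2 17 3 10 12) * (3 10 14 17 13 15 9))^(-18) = ((0 9 3 14 17 10)(1 12 2 13 15 8)(7 16))^(-18) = (17)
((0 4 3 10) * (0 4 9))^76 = (3 10 4)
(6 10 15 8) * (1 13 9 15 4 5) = [0, 13, 2, 3, 5, 1, 10, 7, 6, 15, 4, 11, 12, 9, 14, 8] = (1 13 9 15 8 6 10 4 5)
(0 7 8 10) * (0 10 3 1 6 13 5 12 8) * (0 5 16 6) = (0 7 5 12 8 3 1)(6 13 16) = [7, 0, 2, 1, 4, 12, 13, 5, 3, 9, 10, 11, 8, 16, 14, 15, 6]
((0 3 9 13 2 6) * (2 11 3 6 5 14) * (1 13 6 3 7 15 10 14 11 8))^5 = ((0 3 9 6)(1 13 8)(2 5 11 7 15 10 14))^5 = (0 3 9 6)(1 8 13)(2 10 7 5 14 15 11)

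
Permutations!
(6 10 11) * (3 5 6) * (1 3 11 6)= (11)(1 3 5)(6 10)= [0, 3, 2, 5, 4, 1, 10, 7, 8, 9, 6, 11]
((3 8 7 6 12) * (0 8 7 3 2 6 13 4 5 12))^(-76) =(0 13 2 3 5)(4 6 7 12 8)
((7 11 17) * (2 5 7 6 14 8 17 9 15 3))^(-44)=((2 5 7 11 9 15 3)(6 14 8 17))^(-44)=(17)(2 15 11 5 3 9 7)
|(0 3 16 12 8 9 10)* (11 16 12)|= 6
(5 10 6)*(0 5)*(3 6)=(0 5 10 3 6)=[5, 1, 2, 6, 4, 10, 0, 7, 8, 9, 3]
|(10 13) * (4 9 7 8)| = |(4 9 7 8)(10 13)| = 4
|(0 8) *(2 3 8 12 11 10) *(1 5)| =|(0 12 11 10 2 3 8)(1 5)| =14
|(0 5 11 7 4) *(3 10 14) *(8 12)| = 30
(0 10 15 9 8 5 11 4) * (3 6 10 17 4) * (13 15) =(0 17 4)(3 6 10 13 15 9 8 5 11) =[17, 1, 2, 6, 0, 11, 10, 7, 5, 8, 13, 3, 12, 15, 14, 9, 16, 4]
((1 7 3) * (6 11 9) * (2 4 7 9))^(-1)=(1 3 7 4 2 11 6 9)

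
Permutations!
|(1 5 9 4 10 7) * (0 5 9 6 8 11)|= 5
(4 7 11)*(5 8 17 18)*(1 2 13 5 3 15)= [0, 2, 13, 15, 7, 8, 6, 11, 17, 9, 10, 4, 12, 5, 14, 1, 16, 18, 3]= (1 2 13 5 8 17 18 3 15)(4 7 11)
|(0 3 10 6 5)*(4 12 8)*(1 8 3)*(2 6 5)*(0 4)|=|(0 1 8)(2 6)(3 10 5 4 12)|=30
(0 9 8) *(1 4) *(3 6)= [9, 4, 2, 6, 1, 5, 3, 7, 0, 8]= (0 9 8)(1 4)(3 6)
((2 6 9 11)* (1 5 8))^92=((1 5 8)(2 6 9 11))^92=(11)(1 8 5)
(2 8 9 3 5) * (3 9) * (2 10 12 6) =[0, 1, 8, 5, 4, 10, 2, 7, 3, 9, 12, 11, 6] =(2 8 3 5 10 12 6)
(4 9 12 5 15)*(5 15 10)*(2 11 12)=(2 11 12 15 4 9)(5 10)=[0, 1, 11, 3, 9, 10, 6, 7, 8, 2, 5, 12, 15, 13, 14, 4]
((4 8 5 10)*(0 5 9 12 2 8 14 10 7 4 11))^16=((0 5 7 4 14 10 11)(2 8 9 12))^16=(0 7 14 11 5 4 10)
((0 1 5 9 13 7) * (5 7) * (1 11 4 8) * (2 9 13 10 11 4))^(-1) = ((0 4 8 1 7)(2 9 10 11)(5 13))^(-1) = (0 7 1 8 4)(2 11 10 9)(5 13)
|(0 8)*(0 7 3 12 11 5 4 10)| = |(0 8 7 3 12 11 5 4 10)| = 9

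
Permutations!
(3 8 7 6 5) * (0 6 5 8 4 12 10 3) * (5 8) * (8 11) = (0 6 5)(3 4 12 10)(7 11 8) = [6, 1, 2, 4, 12, 0, 5, 11, 7, 9, 3, 8, 10]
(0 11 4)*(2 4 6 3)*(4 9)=[11, 1, 9, 2, 0, 5, 3, 7, 8, 4, 10, 6]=(0 11 6 3 2 9 4)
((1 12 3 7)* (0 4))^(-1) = ((0 4)(1 12 3 7))^(-1) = (0 4)(1 7 3 12)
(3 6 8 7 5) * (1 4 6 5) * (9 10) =[0, 4, 2, 5, 6, 3, 8, 1, 7, 10, 9] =(1 4 6 8 7)(3 5)(9 10)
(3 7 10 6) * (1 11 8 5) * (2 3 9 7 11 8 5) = (1 8 2 3 11 5)(6 9 7 10) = [0, 8, 3, 11, 4, 1, 9, 10, 2, 7, 6, 5]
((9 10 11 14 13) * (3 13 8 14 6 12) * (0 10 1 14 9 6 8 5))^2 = (0 11 9 14)(1 5 10 8)(3 6)(12 13)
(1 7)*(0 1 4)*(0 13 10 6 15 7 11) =[1, 11, 2, 3, 13, 5, 15, 4, 8, 9, 6, 0, 12, 10, 14, 7] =(0 1 11)(4 13 10 6 15 7)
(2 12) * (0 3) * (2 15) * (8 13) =(0 3)(2 12 15)(8 13) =[3, 1, 12, 0, 4, 5, 6, 7, 13, 9, 10, 11, 15, 8, 14, 2]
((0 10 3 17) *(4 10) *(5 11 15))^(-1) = ((0 4 10 3 17)(5 11 15))^(-1) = (0 17 3 10 4)(5 15 11)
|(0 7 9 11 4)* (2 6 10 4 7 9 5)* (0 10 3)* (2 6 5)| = |(0 9 11 7 2 5 6 3)(4 10)| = 8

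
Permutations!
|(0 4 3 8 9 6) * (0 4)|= 5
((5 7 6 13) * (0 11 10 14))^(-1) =(0 14 10 11)(5 13 6 7)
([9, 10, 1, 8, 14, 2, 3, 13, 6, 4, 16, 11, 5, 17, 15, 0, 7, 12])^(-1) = [15, 2, 5, 6, 9, 12, 8, 16, 3, 0, 1, 11, 17, 7, 4, 14, 10, 13]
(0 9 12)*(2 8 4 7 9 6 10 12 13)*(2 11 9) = (0 6 10 12)(2 8 4 7)(9 13 11) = [6, 1, 8, 3, 7, 5, 10, 2, 4, 13, 12, 9, 0, 11]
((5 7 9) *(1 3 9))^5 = ((1 3 9 5 7))^5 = (9)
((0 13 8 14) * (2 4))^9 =((0 13 8 14)(2 4))^9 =(0 13 8 14)(2 4)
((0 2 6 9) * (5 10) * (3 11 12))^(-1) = (0 9 6 2)(3 12 11)(5 10)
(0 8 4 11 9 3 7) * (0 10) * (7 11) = [8, 1, 2, 11, 7, 5, 6, 10, 4, 3, 0, 9] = (0 8 4 7 10)(3 11 9)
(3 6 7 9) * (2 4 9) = (2 4 9 3 6 7) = [0, 1, 4, 6, 9, 5, 7, 2, 8, 3]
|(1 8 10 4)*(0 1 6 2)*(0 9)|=8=|(0 1 8 10 4 6 2 9)|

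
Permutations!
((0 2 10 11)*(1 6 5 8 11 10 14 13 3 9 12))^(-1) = ((0 2 14 13 3 9 12 1 6 5 8 11))^(-1) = (0 11 8 5 6 1 12 9 3 13 14 2)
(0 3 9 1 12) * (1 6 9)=(0 3 1 12)(6 9)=[3, 12, 2, 1, 4, 5, 9, 7, 8, 6, 10, 11, 0]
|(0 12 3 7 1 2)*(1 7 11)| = 6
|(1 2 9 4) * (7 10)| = |(1 2 9 4)(7 10)| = 4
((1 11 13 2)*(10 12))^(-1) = (1 2 13 11)(10 12)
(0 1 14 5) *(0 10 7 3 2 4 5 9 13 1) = (1 14 9 13)(2 4 5 10 7 3) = [0, 14, 4, 2, 5, 10, 6, 3, 8, 13, 7, 11, 12, 1, 9]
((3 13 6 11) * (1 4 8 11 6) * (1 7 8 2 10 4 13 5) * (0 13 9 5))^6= ((0 13 7 8 11 3)(1 9 5)(2 10 4))^6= (13)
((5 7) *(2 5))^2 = ((2 5 7))^2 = (2 7 5)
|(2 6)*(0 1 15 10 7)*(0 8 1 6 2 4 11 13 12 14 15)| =|(0 6 4 11 13 12 14 15 10 7 8 1)| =12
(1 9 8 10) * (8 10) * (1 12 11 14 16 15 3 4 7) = [0, 9, 2, 4, 7, 5, 6, 1, 8, 10, 12, 14, 11, 13, 16, 3, 15] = (1 9 10 12 11 14 16 15 3 4 7)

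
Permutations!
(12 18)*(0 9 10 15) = (0 9 10 15)(12 18) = [9, 1, 2, 3, 4, 5, 6, 7, 8, 10, 15, 11, 18, 13, 14, 0, 16, 17, 12]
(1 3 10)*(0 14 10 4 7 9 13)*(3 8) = (0 14 10 1 8 3 4 7 9 13) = [14, 8, 2, 4, 7, 5, 6, 9, 3, 13, 1, 11, 12, 0, 10]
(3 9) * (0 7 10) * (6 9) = [7, 1, 2, 6, 4, 5, 9, 10, 8, 3, 0] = (0 7 10)(3 6 9)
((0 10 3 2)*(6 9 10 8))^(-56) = (10)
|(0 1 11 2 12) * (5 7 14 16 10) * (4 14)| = 30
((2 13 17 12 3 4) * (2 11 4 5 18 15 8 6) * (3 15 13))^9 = ((2 3 5 18 13 17 12 15 8 6)(4 11))^9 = (2 6 8 15 12 17 13 18 5 3)(4 11)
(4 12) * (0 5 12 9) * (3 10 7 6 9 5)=(0 3 10 7 6 9)(4 5 12)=[3, 1, 2, 10, 5, 12, 9, 6, 8, 0, 7, 11, 4]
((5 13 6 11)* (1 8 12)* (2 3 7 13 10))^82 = (1 8 12)(2 7 6 5)(3 13 11 10)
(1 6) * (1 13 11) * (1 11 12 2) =(1 6 13 12 2) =[0, 6, 1, 3, 4, 5, 13, 7, 8, 9, 10, 11, 2, 12]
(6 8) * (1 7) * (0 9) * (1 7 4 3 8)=(0 9)(1 4 3 8 6)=[9, 4, 2, 8, 3, 5, 1, 7, 6, 0]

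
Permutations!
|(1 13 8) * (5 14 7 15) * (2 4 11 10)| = |(1 13 8)(2 4 11 10)(5 14 7 15)| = 12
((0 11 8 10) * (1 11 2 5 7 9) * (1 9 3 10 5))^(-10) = (0 10 3 7 5 8 11 1 2)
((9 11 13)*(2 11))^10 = ((2 11 13 9))^10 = (2 13)(9 11)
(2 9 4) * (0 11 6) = (0 11 6)(2 9 4) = [11, 1, 9, 3, 2, 5, 0, 7, 8, 4, 10, 6]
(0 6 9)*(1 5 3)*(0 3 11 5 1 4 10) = [6, 1, 2, 4, 10, 11, 9, 7, 8, 3, 0, 5] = (0 6 9 3 4 10)(5 11)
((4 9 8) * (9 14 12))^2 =(4 12 8 14 9)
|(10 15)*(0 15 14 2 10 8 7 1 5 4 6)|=24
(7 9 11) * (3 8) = (3 8)(7 9 11) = [0, 1, 2, 8, 4, 5, 6, 9, 3, 11, 10, 7]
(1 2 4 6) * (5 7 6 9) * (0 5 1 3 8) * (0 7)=[5, 2, 4, 8, 9, 0, 3, 6, 7, 1]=(0 5)(1 2 4 9)(3 8 7 6)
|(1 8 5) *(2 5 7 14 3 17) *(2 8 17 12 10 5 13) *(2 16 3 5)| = |(1 17 8 7 14 5)(2 13 16 3 12 10)| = 6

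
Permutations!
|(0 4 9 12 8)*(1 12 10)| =|(0 4 9 10 1 12 8)| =7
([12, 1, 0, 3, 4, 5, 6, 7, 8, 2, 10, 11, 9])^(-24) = (12)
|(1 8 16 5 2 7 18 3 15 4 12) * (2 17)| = |(1 8 16 5 17 2 7 18 3 15 4 12)| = 12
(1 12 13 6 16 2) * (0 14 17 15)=(0 14 17 15)(1 12 13 6 16 2)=[14, 12, 1, 3, 4, 5, 16, 7, 8, 9, 10, 11, 13, 6, 17, 0, 2, 15]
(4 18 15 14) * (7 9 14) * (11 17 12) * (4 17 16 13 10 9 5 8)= (4 18 15 7 5 8)(9 14 17 12 11 16 13 10)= [0, 1, 2, 3, 18, 8, 6, 5, 4, 14, 9, 16, 11, 10, 17, 7, 13, 12, 15]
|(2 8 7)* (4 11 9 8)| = |(2 4 11 9 8 7)| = 6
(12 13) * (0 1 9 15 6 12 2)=(0 1 9 15 6 12 13 2)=[1, 9, 0, 3, 4, 5, 12, 7, 8, 15, 10, 11, 13, 2, 14, 6]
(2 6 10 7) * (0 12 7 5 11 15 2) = (0 12 7)(2 6 10 5 11 15) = [12, 1, 6, 3, 4, 11, 10, 0, 8, 9, 5, 15, 7, 13, 14, 2]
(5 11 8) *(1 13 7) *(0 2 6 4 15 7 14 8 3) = (0 2 6 4 15 7 1 13 14 8 5 11 3) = [2, 13, 6, 0, 15, 11, 4, 1, 5, 9, 10, 3, 12, 14, 8, 7]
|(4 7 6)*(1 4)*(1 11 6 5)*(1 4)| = |(4 7 5)(6 11)| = 6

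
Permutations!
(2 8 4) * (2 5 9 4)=(2 8)(4 5 9)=[0, 1, 8, 3, 5, 9, 6, 7, 2, 4]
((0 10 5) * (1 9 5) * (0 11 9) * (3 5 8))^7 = ((0 10 1)(3 5 11 9 8))^7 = (0 10 1)(3 11 8 5 9)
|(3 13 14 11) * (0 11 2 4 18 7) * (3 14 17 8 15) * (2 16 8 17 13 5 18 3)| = 12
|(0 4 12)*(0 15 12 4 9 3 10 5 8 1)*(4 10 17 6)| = |(0 9 3 17 6 4 10 5 8 1)(12 15)| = 10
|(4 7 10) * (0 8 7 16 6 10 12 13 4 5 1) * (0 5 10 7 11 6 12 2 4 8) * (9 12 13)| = |(1 5)(2 4 16 13 8 11 6 7)(9 12)| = 8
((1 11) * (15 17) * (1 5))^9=(15 17)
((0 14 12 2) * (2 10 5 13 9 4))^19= (0 14 12 10 5 13 9 4 2)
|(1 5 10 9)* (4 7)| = |(1 5 10 9)(4 7)| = 4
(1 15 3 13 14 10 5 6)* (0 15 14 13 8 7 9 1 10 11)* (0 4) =(0 15 3 8 7 9 1 14 11 4)(5 6 10) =[15, 14, 2, 8, 0, 6, 10, 9, 7, 1, 5, 4, 12, 13, 11, 3]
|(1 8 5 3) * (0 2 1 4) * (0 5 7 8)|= 6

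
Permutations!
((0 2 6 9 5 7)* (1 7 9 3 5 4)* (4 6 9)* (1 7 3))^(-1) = (0 7 4 5 3 1 6 9 2) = ((0 2 9 6 1 3 5 4 7))^(-1)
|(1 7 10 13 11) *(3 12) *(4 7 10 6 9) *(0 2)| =|(0 2)(1 10 13 11)(3 12)(4 7 6 9)| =4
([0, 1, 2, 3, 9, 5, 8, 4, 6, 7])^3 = [0, 1, 2, 3, 4, 5, 8, 7, 6, 9]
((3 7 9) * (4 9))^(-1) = ((3 7 4 9))^(-1) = (3 9 4 7)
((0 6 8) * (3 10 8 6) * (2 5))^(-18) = (0 10)(3 8)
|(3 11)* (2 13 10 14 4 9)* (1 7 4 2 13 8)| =|(1 7 4 9 13 10 14 2 8)(3 11)| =18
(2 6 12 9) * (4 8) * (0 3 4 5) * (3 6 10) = (0 6 12 9 2 10 3 4 8 5) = [6, 1, 10, 4, 8, 0, 12, 7, 5, 2, 3, 11, 9]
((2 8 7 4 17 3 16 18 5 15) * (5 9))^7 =(2 18 4 15 16 7 5 3 8 9 17)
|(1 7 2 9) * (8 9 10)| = |(1 7 2 10 8 9)| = 6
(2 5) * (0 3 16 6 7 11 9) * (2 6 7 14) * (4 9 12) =(0 3 16 7 11 12 4 9)(2 5 6 14) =[3, 1, 5, 16, 9, 6, 14, 11, 8, 0, 10, 12, 4, 13, 2, 15, 7]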